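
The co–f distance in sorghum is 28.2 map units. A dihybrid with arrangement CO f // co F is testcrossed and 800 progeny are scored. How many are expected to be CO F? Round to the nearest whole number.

113

A map distance of 28.2 map units corresponds to a recombination frequency of 0.282.
The F1 is CO f / co F, so CO F is a recombinant gamete class with expected frequency r/2 = 0.282/2 = 0.1410.
Expected number = 0.1410 × 800 = 112.80 ≈ 113.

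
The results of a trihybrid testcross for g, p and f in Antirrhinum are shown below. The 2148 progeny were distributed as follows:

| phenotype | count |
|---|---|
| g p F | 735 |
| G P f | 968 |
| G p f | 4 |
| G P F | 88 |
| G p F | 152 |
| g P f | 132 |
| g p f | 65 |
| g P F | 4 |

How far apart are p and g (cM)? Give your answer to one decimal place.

The two most frequent reciprocal classes, g p F and G P f, are the parental types, so the F1 was g p F / G P f.
The two rarest classes, g P F and G p f, are the double crossovers. Comparing them with the parentals, only the p allele has switched, so p is the middle locus and the order is f – p – g.
Crossovers in the p–g interval produce the single-crossover classes G p F and g P f (152 + 132 = 284) plus the double crossovers (8).
RF(p–g) = (284 + 8) / 2148 = 292/2148 = 0.1359 → 13.6 cM.

13.6 cM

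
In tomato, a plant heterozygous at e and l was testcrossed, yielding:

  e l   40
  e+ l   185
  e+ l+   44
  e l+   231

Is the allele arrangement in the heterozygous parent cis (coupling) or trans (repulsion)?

trans

The two most frequent classes are e+ l (185) and e l+ (231); these are the parental (non-recombinant) types.
So the F1 carried e+ l on one chromosome and e l+ on the other — the recessive alleles are on opposite chromosomes (trans / repulsion).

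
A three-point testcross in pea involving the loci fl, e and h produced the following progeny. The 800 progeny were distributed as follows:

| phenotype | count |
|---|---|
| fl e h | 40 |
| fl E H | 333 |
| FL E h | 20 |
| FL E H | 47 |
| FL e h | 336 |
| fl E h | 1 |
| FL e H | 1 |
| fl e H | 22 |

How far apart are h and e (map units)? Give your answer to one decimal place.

5.5 map units

The two most frequent reciprocal classes, fl E H and FL e h, are the parental types, so the F1 was fl E H / FL e h.
The two rarest classes, fl E h and FL e H, are the double crossovers. Comparing them with the parentals, only the h allele has switched, so h is the middle locus and the order is e – h – fl.
Crossovers in the e–h interval produce the single-crossover classes fl e H and FL E h (22 + 20 = 42) plus the double crossovers (2).
RF(e–h) = (42 + 2) / 800 = 44/800 = 0.0550 → 5.5 map units.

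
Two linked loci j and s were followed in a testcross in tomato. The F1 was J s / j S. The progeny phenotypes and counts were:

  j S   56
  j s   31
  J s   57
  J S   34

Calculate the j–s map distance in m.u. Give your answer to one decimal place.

36.5 m.u.

The recombinant classes are J S and j s: 34 + 31 = 65.
Recombination frequency = 65/178 = 0.3652 ≈ 36.5%, i.e. 36.5 m.u.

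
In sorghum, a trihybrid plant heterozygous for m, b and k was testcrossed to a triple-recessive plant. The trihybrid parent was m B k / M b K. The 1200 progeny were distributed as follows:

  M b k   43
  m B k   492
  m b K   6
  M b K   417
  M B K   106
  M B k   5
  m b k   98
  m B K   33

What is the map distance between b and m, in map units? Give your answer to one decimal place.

17.9 map units

The two rarest classes, M B k and m b K, are the double crossovers. Comparing them with the parentals, only the m allele has switched, so m is the middle locus and the order is b – m – k.
Crossovers in the b–m interval produce the single-crossover classes m b k and M B K (98 + 106 = 204) plus the double crossovers (11).
RF(b–m) = (204 + 11) / 1200 = 215/1200 = 0.1792 → 17.9 map units.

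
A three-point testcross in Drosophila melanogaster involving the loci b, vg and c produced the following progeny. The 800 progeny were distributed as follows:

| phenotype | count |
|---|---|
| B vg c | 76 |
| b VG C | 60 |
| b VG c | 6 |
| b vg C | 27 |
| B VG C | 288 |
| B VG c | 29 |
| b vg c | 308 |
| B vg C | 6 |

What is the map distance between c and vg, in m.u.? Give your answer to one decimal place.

8.5 m.u.

The two most frequent reciprocal classes, B VG C and b vg c, are the parental types, so the F1 was B VG C / b vg c.
The two rarest classes, B vg C and b VG c, are the double crossovers. Comparing them with the parentals, only the vg allele has switched, so vg is the middle locus and the order is b – vg – c.
Crossovers in the vg–c interval produce the single-crossover classes B VG c and b vg C (29 + 27 = 56) plus the double crossovers (12).
RF(vg–c) = (56 + 12) / 800 = 68/800 = 0.0850 → 8.5 m.u.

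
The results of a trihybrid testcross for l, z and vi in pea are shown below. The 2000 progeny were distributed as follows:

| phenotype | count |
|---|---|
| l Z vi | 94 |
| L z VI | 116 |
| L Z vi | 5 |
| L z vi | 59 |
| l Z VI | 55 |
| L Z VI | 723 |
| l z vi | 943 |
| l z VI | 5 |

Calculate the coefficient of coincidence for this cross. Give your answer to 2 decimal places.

0.73

The two most frequent reciprocal classes, L Z VI and l z vi, are the parental types, so the F1 was L Z VI / l z vi.
The two rarest classes, L Z vi and l z VI, are the double crossovers. Comparing them with the parentals, only the vi allele has switched, so vi is the middle locus and the order is z – vi – l.
z–vi: (210 + 10)/2000 = 0.1100; vi–l: (114 + 10)/2000 = 0.0620.
Expected DCO frequency = 0.1100 × 0.0620 ≈ 0.00682; observed = 10/2000 ≈ 0.00500.
Coefficient of coincidence = 0.00500/0.00682 ≈ 0.73.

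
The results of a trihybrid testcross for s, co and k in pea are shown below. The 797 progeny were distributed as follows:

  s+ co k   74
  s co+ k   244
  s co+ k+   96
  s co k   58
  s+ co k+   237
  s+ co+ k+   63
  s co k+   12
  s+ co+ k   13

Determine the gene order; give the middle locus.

s

The two most frequent reciprocal classes, s co+ k and s+ co k+, are the parental types, so the F1 was s co+ k / s+ co k+.
The two rarest classes, s+ co+ k and s co k+, are the double crossovers. Comparing them with the parentals, only the s allele has switched, so s is the middle locus and the order is co – s – k.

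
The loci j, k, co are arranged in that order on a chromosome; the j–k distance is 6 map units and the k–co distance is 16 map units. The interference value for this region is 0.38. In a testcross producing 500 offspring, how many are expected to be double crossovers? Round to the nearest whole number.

3

Map distances give recombination frequencies of 0.060 and 0.160 for the two intervals.
With interference 0.38 (so coincidence = 0.62), expected double-crossover frequency = 0.060 × 0.160 × 0.62 = 0.00595.
Expected number = 0.00595 × 500 = 2.98 ≈ 3.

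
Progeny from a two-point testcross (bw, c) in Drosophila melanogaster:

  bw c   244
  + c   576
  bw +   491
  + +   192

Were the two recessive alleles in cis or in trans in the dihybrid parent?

The two most frequent classes are + c (576) and bw + (491); these are the parental (non-recombinant) types.
So the F1 carried + c on one chromosome and bw + on the other — the recessive alleles are on opposite chromosomes (trans / repulsion).

trans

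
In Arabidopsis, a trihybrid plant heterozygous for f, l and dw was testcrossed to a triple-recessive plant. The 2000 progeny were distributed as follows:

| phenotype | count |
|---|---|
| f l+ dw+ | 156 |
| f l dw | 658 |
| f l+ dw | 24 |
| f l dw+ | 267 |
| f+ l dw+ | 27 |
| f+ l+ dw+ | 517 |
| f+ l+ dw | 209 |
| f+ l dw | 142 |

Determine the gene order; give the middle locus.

The two most frequent reciprocal classes, f l dw and f+ l+ dw+, are the parental types, so the F1 was f l dw / f+ l+ dw+.
The two rarest classes, f l+ dw and f+ l dw+, are the double crossovers. Comparing them with the parentals, only the l allele has switched, so l is the middle locus and the order is f – l – dw.

l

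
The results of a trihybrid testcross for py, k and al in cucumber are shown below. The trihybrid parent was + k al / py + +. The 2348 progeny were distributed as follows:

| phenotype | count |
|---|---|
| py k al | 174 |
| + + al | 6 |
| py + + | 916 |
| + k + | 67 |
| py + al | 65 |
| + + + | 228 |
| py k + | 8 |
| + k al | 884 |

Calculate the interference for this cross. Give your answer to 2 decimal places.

The two rarest classes, + + al and py k +, are the double crossovers. Comparing them with the parentals, only the k allele has switched, so k is the middle locus and the order is al – k – py.
al–k: (132 + 14)/2348 = 0.0622; k–py: (402 + 14)/2348 = 0.1772.
Expected DCO frequency = 0.0622 × 0.1772 ≈ 0.01102; observed = 14/2348 ≈ 0.00596.
Coefficient of coincidence = 0.00596/0.01102 ≈ 0.54; interference = 1 − 0.54 = 0.46.

0.46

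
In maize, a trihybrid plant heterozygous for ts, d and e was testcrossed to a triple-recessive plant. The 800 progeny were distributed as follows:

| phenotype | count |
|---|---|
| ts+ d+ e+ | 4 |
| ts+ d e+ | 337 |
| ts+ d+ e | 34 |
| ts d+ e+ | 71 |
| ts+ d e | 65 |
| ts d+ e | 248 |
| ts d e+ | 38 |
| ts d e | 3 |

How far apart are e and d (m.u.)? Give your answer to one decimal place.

17.9 m.u.

The two most frequent reciprocal classes, ts+ d e+ and ts d+ e, are the parental types, so the F1 was ts+ d e+ / ts d+ e.
The two rarest classes, ts+ d+ e+ and ts d e, are the double crossovers. Comparing them with the parentals, only the d allele has switched, so d is the middle locus and the order is e – d – ts.
Crossovers in the e–d interval produce the single-crossover classes ts+ d e and ts d+ e+ (65 + 71 = 136) plus the double crossovers (7).
RF(e–d) = (136 + 7) / 800 = 143/800 = 0.1787 → 17.9 m.u.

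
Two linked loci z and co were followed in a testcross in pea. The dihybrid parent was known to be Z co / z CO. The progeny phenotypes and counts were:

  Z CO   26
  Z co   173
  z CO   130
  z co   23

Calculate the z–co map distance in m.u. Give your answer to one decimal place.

The recombinant classes are Z CO and z co: 26 + 23 = 49.
Recombination frequency = 49/352 = 0.1392 ≈ 13.9%, i.e. 13.9 m.u.

13.9 m.u.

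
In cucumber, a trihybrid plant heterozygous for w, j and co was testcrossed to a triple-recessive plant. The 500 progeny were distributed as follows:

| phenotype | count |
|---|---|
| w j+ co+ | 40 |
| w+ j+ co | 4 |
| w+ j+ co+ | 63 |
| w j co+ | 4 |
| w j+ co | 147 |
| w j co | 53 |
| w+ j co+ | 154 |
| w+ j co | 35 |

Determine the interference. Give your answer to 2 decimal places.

0.61

The two most frequent reciprocal classes, w j+ co and w+ j co+, are the parental types, so the F1 was w j+ co / w+ j co+.
The two rarest classes, w+ j+ co and w j co+, are the double crossovers. Comparing them with the parentals, only the w allele has switched, so w is the middle locus and the order is co – w – j.
co–w: (75 + 8)/500 = 0.1660; w–j: (116 + 8)/500 = 0.2480.
Expected DCO frequency = 0.1660 × 0.2480 ≈ 0.04117; observed = 8/500 ≈ 0.01600.
Coefficient of coincidence = 0.01600/0.04117 ≈ 0.39; interference = 1 − 0.39 = 0.61.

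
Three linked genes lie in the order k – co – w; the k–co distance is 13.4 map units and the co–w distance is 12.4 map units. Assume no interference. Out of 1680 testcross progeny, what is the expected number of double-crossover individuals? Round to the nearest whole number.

28

Map distances give recombination frequencies of 0.134 and 0.124 for the two intervals.
With no interference, expected double-crossover frequency = 0.134 × 0.124 = 0.01662.
Expected number = 0.01662 × 1680 = 27.91 ≈ 28.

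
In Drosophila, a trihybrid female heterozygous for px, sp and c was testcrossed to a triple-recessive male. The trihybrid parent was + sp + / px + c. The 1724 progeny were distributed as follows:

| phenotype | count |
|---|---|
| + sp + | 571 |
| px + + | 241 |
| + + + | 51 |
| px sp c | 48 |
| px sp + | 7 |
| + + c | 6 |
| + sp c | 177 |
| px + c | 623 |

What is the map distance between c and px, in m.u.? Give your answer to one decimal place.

The two rarest classes, px sp + and + + c, are the double crossovers. Comparing them with the parentals, only the px allele has switched, so px is the middle locus and the order is sp – px – c.
Crossovers in the px–c interval produce the single-crossover classes + sp c and px + + (177 + 241 = 418) plus the double crossovers (13).
RF(px–c) = (418 + 13) / 1724 = 431/1724 = 0.2500 → 25.0 m.u.

25.0 m.u.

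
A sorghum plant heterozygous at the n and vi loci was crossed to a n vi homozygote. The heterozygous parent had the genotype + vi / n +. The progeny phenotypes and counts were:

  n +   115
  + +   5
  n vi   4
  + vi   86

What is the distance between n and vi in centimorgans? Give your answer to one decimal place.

4.3 centimorgans

The recombinant classes are + + and n vi: 5 + 4 = 9.
Recombination frequency = 9/210 = 0.0429 ≈ 4.3%, i.e. 4.3 centimorgans.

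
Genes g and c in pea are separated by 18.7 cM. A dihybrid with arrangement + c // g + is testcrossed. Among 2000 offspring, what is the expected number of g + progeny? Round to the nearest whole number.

813

A map distance of 18.7 cM corresponds to a recombination frequency of 0.187.
The F1 is + c / g +, so g + is a parental gamete class with expected frequency (1 − r)/2 = 0.813/2 = 0.4065.
Expected number = 0.4065 × 2000 = 813.00 ≈ 813.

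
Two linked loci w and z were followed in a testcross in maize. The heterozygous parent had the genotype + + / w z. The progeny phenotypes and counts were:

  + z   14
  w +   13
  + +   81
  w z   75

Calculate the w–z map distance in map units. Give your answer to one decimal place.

The recombinant classes are + z and w +: 14 + 13 = 27.
Recombination frequency = 27/183 = 0.1475 ≈ 14.8%, i.e. 14.8 map units.

14.8 map units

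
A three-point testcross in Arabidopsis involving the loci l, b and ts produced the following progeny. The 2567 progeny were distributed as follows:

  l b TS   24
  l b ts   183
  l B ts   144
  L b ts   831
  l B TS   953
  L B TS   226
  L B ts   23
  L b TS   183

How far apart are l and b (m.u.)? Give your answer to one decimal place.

The two most frequent reciprocal classes, l B TS and L b ts, are the parental types, so the F1 was l B TS / L b ts.
The two rarest classes, l b TS and L B ts, are the double crossovers. Comparing them with the parentals, only the b allele has switched, so b is the middle locus and the order is l – b – ts.
Crossovers in the l–b interval produce the single-crossover classes L B TS and l b ts (226 + 183 = 409) plus the double crossovers (47).
RF(l–b) = (409 + 47) / 2567 = 456/2567 = 0.1776 → 17.8 m.u.

17.8 m.u.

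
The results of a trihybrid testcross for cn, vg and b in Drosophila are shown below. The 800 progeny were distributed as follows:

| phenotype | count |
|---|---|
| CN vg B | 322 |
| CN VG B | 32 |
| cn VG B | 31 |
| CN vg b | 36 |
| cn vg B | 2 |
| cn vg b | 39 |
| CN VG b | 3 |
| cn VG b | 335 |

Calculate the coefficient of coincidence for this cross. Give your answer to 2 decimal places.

0.73

The two most frequent reciprocal classes, CN vg B and cn VG b, are the parental types, so the F1 was CN vg B / cn VG b.
The two rarest classes, cn vg B and CN VG b, are the double crossovers. Comparing them with the parentals, only the cn allele has switched, so cn is the middle locus and the order is vg – cn – b.
vg–cn: (71 + 5)/800 = 0.0950; cn–b: (67 + 5)/800 = 0.0900.
Expected DCO frequency = 0.0950 × 0.0900 ≈ 0.00855; observed = 5/800 ≈ 0.00625.
Coefficient of coincidence = 0.00625/0.00855 ≈ 0.73.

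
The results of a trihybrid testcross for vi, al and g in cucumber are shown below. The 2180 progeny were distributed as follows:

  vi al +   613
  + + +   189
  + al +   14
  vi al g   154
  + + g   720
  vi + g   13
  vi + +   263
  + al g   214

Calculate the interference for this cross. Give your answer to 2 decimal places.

0.68

The two most frequent reciprocal classes, vi al + and + + g, are the parental types, so the F1 was vi al + / + + g.
The two rarest classes, + al + and vi + g, are the double crossovers. Comparing them with the parentals, only the vi allele has switched, so vi is the middle locus and the order is al – vi – g.
al–vi: (477 + 27)/2180 = 0.2312; vi–g: (343 + 27)/2180 = 0.1697.
Expected DCO frequency = 0.2312 × 0.1697 ≈ 0.03923; observed = 27/2180 ≈ 0.01239.
Coefficient of coincidence = 0.01239/0.03923 ≈ 0.32; interference = 1 − 0.32 = 0.68.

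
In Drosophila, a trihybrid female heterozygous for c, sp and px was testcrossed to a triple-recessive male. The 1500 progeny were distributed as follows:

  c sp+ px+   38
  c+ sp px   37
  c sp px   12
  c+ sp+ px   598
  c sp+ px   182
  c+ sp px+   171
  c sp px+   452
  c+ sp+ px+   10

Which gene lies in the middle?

px

The two most frequent reciprocal classes, c+ sp+ px and c sp px+, are the parental types, so the F1 was c+ sp+ px / c sp px+.
The two rarest classes, c+ sp+ px+ and c sp px, are the double crossovers. Comparing them with the parentals, only the px allele has switched, so px is the middle locus and the order is c – px – sp.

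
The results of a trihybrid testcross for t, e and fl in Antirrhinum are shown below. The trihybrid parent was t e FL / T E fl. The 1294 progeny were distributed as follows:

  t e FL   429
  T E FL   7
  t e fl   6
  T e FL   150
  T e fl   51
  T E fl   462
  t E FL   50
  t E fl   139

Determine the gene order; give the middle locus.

The two rarest classes, t e fl and T E FL, are the double crossovers. Comparing them with the parentals, only the fl allele has switched, so fl is the middle locus and the order is e – fl – t.

fl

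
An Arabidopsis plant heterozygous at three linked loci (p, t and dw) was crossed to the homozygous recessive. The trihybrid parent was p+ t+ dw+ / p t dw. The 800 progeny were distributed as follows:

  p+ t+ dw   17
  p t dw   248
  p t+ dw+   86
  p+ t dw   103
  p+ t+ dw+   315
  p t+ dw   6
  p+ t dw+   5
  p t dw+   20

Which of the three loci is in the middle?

The two rarest classes, p+ t dw+ and p t+ dw, are the double crossovers. Comparing them with the parentals, only the t allele has switched, so t is the middle locus and the order is p – t – dw.

t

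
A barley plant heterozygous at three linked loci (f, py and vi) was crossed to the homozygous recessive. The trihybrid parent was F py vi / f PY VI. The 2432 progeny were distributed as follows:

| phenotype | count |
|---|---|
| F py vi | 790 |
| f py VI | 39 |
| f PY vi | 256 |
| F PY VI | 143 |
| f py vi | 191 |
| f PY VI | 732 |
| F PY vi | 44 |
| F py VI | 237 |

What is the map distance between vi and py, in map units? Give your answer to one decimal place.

23.7 map units

The two rarest classes, F PY vi and f py VI, are the double crossovers. Comparing them with the parentals, only the py allele has switched, so py is the middle locus and the order is f – py – vi.
Crossovers in the py–vi interval produce the single-crossover classes F py VI and f PY vi (237 + 256 = 493) plus the double crossovers (83).
RF(py–vi) = (493 + 83) / 2432 = 576/2432 = 0.2368 → 23.7 map units.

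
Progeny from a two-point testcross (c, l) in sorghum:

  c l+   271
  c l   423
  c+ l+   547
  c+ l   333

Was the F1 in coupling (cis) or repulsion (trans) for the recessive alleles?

cis

The two most frequent classes are c+ l+ (547) and c l (423); these are the parental (non-recombinant) types.
So the F1 carried c+ l+ on one chromosome and c l on the other — the recessive alleles are on the same chromosome (cis / coupling).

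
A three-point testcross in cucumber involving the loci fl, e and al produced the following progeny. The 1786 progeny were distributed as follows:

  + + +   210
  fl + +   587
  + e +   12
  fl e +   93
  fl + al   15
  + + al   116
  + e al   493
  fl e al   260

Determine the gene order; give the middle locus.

al

The two most frequent reciprocal classes, + e al and fl + +, are the parental types, so the F1 was + e al / fl + +.
The two rarest classes, + e + and fl + al, are the double crossovers. Comparing them with the parentals, only the al allele has switched, so al is the middle locus and the order is e – al – fl.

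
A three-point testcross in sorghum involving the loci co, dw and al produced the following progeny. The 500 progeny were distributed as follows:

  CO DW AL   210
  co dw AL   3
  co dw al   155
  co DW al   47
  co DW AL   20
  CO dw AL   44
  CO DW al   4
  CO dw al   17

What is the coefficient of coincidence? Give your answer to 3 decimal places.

The two most frequent reciprocal classes, co dw al and CO DW AL, are the parental types, so the F1 was co dw al / CO DW AL.
The two rarest classes, co dw AL and CO DW al, are the double crossovers. Comparing them with the parentals, only the al allele has switched, so al is the middle locus and the order is co – al – dw.
co–al: (37 + 7)/500 = 0.0880; al–dw: (91 + 7)/500 = 0.1960.
Expected DCO frequency = 0.0880 × 0.1960 ≈ 0.01725; observed = 7/500 ≈ 0.01400.
Coefficient of coincidence = 0.01400/0.01725 ≈ 0.812.

0.812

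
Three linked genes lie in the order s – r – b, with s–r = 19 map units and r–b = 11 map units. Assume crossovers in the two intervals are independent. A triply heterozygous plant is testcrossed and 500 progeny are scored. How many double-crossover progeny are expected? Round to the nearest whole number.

10

Map distances give recombination frequencies of 0.190 and 0.110 for the two intervals.
With no interference, expected double-crossover frequency = 0.190 × 0.110 = 0.02090.
Expected number = 0.02090 × 500 = 10.45 ≈ 10.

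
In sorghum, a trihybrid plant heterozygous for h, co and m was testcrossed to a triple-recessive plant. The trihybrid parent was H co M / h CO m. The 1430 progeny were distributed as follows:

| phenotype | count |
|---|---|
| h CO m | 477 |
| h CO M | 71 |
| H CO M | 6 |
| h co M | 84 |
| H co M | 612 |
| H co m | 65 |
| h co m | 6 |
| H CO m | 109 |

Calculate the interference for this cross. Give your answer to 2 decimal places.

0.43

The two rarest classes, H CO M and h co m, are the double crossovers. Comparing them with the parentals, only the co allele has switched, so co is the middle locus and the order is h – co – m.
h–co: (193 + 12)/1430 = 0.1434; co–m: (136 + 12)/1430 = 0.1035.
Expected DCO frequency = 0.1434 × 0.1035 ≈ 0.01484; observed = 12/1430 ≈ 0.00839.
Coefficient of coincidence = 0.00839/0.01484 ≈ 0.57; interference = 1 − 0.57 = 0.43.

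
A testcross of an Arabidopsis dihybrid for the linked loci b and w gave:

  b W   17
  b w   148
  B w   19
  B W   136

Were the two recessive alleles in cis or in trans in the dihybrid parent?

cis

The two most frequent classes are B W (136) and b w (148); these are the parental (non-recombinant) types.
So the F1 carried B W on one chromosome and b w on the other — the recessive alleles are on the same chromosome (cis / coupling).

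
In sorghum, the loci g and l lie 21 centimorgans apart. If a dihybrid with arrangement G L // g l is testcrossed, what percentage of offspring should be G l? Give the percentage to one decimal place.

A map distance of 21 centimorgans corresponds to a recombination frequency of 0.210.
The F1 is G L / g l, so G l is a recombinant gamete class with expected frequency r/2 = 0.210/2 = 0.1050.
That is 0.1050 = 10.5% of the progeny.

10.5%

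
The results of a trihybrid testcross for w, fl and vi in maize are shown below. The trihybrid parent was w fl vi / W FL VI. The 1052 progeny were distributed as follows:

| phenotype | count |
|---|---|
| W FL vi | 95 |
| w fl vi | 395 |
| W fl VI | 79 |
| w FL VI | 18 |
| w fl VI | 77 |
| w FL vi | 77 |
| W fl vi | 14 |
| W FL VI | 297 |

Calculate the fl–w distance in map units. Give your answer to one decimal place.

The two rarest classes, W fl vi and w FL VI, are the double crossovers. Comparing them with the parentals, only the w allele has switched, so w is the middle locus and the order is vi – w – fl.
Crossovers in the w–fl interval produce the single-crossover classes w FL vi and W fl VI (77 + 79 = 156) plus the double crossovers (32).
RF(w–fl) = (156 + 32) / 1052 = 188/1052 = 0.1787 → 17.9 map units.

17.9 map units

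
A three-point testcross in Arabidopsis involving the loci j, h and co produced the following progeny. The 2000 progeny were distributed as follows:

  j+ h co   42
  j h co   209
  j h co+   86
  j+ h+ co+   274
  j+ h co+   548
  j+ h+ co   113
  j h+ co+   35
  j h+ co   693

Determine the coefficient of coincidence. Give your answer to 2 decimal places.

The two most frequent reciprocal classes, j+ h co+ and j h+ co, are the parental types, so the F1 was j+ h co+ / j h+ co.
The two rarest classes, j+ h co and j h+ co+, are the double crossovers. Comparing them with the parentals, only the co allele has switched, so co is the middle locus and the order is h – co – j.
h–co: (483 + 77)/2000 = 0.2800; co–j: (199 + 77)/2000 = 0.1380.
Expected DCO frequency = 0.2800 × 0.1380 ≈ 0.03864; observed = 77/2000 ≈ 0.03850.
Coefficient of coincidence = 0.03850/0.03864 ≈ 1.00.

1.00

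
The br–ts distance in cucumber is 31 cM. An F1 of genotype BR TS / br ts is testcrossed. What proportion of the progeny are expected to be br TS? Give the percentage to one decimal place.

15.5%

A map distance of 31 cM corresponds to a recombination frequency of 0.310.
The F1 is BR TS / br ts, so br TS is a recombinant gamete class with expected frequency r/2 = 0.310/2 = 0.1550.
That is 0.1550 = 15.5% of the progeny.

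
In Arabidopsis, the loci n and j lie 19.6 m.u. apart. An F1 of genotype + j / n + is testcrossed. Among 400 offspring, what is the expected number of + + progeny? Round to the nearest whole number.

A map distance of 19.6 m.u. corresponds to a recombination frequency of 0.196.
The F1 is + j / n +, so + + is a recombinant gamete class with expected frequency r/2 = 0.196/2 = 0.0980.
Expected number = 0.0980 × 400 = 39.20 ≈ 39.

39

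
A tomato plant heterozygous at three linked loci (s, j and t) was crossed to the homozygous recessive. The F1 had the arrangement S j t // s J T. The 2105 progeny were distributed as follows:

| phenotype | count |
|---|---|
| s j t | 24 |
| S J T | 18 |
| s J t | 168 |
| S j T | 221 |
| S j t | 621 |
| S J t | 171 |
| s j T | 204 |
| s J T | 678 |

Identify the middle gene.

s

The two rarest classes, s j t and S J T, are the double crossovers. Comparing them with the parentals, only the s allele has switched, so s is the middle locus and the order is t – s – j.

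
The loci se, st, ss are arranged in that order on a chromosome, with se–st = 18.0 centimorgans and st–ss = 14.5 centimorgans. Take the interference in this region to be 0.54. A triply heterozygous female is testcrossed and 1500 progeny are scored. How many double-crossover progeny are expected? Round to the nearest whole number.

Map distances give recombination frequencies of 0.180 and 0.145 for the two intervals.
With interference 0.54 (so coincidence = 0.46), expected double-crossover frequency = 0.180 × 0.145 × 0.46 = 0.01201.
Expected number = 0.01201 × 1500 = 18.01 ≈ 18.

18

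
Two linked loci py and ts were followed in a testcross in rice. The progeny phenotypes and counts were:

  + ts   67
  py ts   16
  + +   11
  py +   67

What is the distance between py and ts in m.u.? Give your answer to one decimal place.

The two most frequent classes, + ts (67) and py + (67), are the parental types, so the F1 was + ts / py +.
The recombinant classes are + + and py ts: 11 + 16 = 27.
Recombination frequency = 27/161 = 0.1677 ≈ 16.8%, i.e. 16.8 m.u.

16.8 m.u.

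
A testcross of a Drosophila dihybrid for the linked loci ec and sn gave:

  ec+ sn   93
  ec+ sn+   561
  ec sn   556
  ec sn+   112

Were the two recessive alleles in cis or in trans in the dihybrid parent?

cis

The two most frequent classes are ec+ sn+ (561) and ec sn (556); these are the parental (non-recombinant) types.
So the F1 carried ec+ sn+ on one chromosome and ec sn on the other — the recessive alleles are on the same chromosome (cis / coupling).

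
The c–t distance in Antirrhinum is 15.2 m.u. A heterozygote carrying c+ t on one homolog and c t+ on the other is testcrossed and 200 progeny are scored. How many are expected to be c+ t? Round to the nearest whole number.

A map distance of 15.2 m.u. corresponds to a recombination frequency of 0.152.
The F1 is c+ t / c t+, so c+ t is a parental gamete class with expected frequency (1 − r)/2 = 0.848/2 = 0.4240.
Expected number = 0.4240 × 200 = 84.80 ≈ 85.

85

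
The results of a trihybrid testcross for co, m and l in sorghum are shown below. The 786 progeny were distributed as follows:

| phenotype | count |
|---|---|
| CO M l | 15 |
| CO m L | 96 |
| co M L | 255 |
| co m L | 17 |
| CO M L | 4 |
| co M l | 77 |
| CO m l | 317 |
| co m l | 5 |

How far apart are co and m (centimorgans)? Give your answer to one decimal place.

5.2 centimorgans

The two most frequent reciprocal classes, co M L and CO m l, are the parental types, so the F1 was co M L / CO m l.
The two rarest classes, CO M L and co m l, are the double crossovers. Comparing them with the parentals, only the co allele has switched, so co is the middle locus and the order is l – co – m.
Crossovers in the co–m interval produce the single-crossover classes co m L and CO M l (17 + 15 = 32) plus the double crossovers (9).
RF(co–m) = (32 + 9) / 786 = 41/786 = 0.0522 → 5.2 centimorgans.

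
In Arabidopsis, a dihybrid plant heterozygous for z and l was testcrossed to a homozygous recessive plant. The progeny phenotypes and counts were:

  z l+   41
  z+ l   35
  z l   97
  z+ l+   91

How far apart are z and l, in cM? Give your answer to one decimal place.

28.8 cM

The two most frequent classes, z+ l+ (91) and z l (97), are the parental types, so the F1 was z+ l+ / z l.
The recombinant classes are z+ l and z l+: 35 + 41 = 76.
Recombination frequency = 76/264 = 0.2879 ≈ 28.8%, i.e. 28.8 cM.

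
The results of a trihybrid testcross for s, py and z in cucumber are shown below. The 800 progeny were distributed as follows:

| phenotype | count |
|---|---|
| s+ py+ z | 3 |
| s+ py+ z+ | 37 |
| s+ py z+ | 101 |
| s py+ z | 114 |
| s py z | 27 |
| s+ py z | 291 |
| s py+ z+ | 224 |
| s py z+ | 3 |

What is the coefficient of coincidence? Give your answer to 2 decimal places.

0.31

The two most frequent reciprocal classes, s py+ z+ and s+ py z, are the parental types, so the F1 was s py+ z+ / s+ py z.
The two rarest classes, s py z+ and s+ py+ z, are the double crossovers. Comparing them with the parentals, only the py allele has switched, so py is the middle locus and the order is s – py – z.
s–py: (64 + 6)/800 = 0.0875; py–z: (215 + 6)/800 = 0.2762.
Expected DCO frequency = 0.0875 × 0.2762 ≈ 0.02417; observed = 6/800 ≈ 0.00750.
Coefficient of coincidence = 0.00750/0.02417 ≈ 0.31.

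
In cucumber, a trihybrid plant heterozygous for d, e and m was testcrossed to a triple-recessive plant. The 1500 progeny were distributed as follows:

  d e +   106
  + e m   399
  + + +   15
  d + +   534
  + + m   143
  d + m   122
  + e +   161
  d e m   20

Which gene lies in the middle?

d

The two most frequent reciprocal classes, d + + and + e m, are the parental types, so the F1 was d + + / + e m.
The two rarest classes, + + + and d e m, are the double crossovers. Comparing them with the parentals, only the d allele has switched, so d is the middle locus and the order is m – d – e.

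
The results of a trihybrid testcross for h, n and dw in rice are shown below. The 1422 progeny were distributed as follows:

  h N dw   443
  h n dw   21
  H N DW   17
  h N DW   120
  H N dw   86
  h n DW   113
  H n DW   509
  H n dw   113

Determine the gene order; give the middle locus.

n

The two most frequent reciprocal classes, h N dw and H n DW, are the parental types, so the F1 was h N dw / H n DW.
The two rarest classes, h n dw and H N DW, are the double crossovers. Comparing them with the parentals, only the n allele has switched, so n is the middle locus and the order is h – n – dw.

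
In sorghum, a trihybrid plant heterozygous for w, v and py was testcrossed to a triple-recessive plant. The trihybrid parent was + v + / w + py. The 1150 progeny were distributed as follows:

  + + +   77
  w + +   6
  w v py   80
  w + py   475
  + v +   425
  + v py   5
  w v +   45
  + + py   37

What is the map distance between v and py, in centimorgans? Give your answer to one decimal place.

14.6 centimorgans

The two rarest classes, + v py and w + +, are the double crossovers. Comparing them with the parentals, only the py allele has switched, so py is the middle locus and the order is w – py – v.
Crossovers in the py–v interval produce the single-crossover classes + + + and w v py (77 + 80 = 157) plus the double crossovers (11).
RF(py–v) = (157 + 11) / 1150 = 168/1150 = 0.1461 → 14.6 centimorgans.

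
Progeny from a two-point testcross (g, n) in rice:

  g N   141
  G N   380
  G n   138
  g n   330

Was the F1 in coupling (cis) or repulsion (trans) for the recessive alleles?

cis

The two most frequent classes are G N (380) and g n (330); these are the parental (non-recombinant) types.
So the F1 carried G N on one chromosome and g n on the other — the recessive alleles are on the same chromosome (cis / coupling).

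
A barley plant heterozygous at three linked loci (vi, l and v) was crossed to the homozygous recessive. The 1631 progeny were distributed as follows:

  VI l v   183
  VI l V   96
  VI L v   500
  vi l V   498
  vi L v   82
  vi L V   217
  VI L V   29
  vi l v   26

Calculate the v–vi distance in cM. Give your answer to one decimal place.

14.3 cM

The two most frequent reciprocal classes, VI L v and vi l V, are the parental types, so the F1 was VI L v / vi l V.
The two rarest classes, VI L V and vi l v, are the double crossovers. Comparing them with the parentals, only the v allele has switched, so v is the middle locus and the order is vi – v – l.
Crossovers in the vi–v interval produce the single-crossover classes vi L v and VI l V (82 + 96 = 178) plus the double crossovers (55).
RF(vi–v) = (178 + 55) / 1631 = 233/1631 = 0.1429 → 14.3 cM.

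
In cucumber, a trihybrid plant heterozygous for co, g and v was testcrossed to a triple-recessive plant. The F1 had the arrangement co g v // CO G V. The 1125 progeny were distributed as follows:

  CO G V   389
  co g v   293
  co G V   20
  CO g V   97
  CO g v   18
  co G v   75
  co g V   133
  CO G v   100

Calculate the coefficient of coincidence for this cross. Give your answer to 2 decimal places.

0.75

The two rarest classes, CO g v and co G V, are the double crossovers. Comparing them with the parentals, only the co allele has switched, so co is the middle locus and the order is v – co – g.
v–co: (233 + 38)/1125 = 0.2409; co–g: (172 + 38)/1125 = 0.1867.
Expected DCO frequency = 0.2409 × 0.1867 ≈ 0.04498; observed = 38/1125 ≈ 0.03378.
Coefficient of coincidence = 0.03378/0.04498 ≈ 0.75.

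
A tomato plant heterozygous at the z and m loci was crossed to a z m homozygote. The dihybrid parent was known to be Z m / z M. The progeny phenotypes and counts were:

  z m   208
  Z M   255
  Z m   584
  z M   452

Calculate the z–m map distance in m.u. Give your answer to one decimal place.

30.9 m.u.

The recombinant classes are Z M and z m: 255 + 208 = 463.
Recombination frequency = 463/1499 = 0.3089 ≈ 30.9%, i.e. 30.9 m.u.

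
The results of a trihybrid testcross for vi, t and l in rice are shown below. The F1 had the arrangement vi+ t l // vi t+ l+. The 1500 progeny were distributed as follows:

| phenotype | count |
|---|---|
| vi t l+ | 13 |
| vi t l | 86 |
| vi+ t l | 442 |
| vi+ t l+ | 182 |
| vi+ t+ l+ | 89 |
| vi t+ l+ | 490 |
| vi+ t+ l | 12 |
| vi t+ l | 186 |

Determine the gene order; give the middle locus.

t

The two rarest classes, vi+ t+ l and vi t l+, are the double crossovers. Comparing them with the parentals, only the t allele has switched, so t is the middle locus and the order is l – t – vi.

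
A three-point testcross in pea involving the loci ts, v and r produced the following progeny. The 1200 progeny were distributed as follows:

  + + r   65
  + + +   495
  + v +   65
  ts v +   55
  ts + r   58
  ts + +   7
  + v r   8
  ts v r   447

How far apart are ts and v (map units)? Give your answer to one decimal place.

The two most frequent reciprocal classes, ts v r and + + +, are the parental types, so the F1 was ts v r / + + +.
The two rarest classes, + v r and ts + +, are the double crossovers. Comparing them with the parentals, only the ts allele has switched, so ts is the middle locus and the order is v – ts – r.
Crossovers in the v–ts interval produce the single-crossover classes ts + r and + v + (58 + 65 = 123) plus the double crossovers (15).
RF(v–ts) = (123 + 15) / 1200 = 138/1200 = 0.1150 → 11.5 map units.

11.5 map units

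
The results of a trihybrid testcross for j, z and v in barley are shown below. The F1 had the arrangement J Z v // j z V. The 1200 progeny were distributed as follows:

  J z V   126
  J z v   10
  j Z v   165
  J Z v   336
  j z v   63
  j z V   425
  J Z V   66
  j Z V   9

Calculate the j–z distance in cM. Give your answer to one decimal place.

25.8 cM

The two rarest classes, J z v and j Z V, are the double crossovers. Comparing them with the parentals, only the z allele has switched, so z is the middle locus and the order is j – z – v.
Crossovers in the j–z interval produce the single-crossover classes j Z v and J z V (165 + 126 = 291) plus the double crossovers (19).
RF(j–z) = (291 + 19) / 1200 = 310/1200 = 0.2583 → 25.8 cM.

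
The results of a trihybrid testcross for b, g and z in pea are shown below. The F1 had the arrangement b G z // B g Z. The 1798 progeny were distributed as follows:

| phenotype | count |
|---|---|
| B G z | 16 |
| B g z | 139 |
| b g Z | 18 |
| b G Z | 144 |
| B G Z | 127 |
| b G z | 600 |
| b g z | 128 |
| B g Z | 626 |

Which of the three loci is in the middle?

The two rarest classes, B G z and b g Z, are the double crossovers. Comparing them with the parentals, only the b allele has switched, so b is the middle locus and the order is g – b – z.

b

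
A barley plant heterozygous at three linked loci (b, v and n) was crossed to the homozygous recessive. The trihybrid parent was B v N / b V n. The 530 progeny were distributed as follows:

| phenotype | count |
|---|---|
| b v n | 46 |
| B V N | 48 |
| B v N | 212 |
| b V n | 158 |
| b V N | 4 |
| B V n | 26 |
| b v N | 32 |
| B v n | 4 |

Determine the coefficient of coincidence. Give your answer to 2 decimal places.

0.63

The two rarest classes, B v n and b V N, are the double crossovers. Comparing them with the parentals, only the n allele has switched, so n is the middle locus and the order is v – n – b.
v–n: (94 + 8)/530 = 0.1925; n–b: (58 + 8)/530 = 0.1245.
Expected DCO frequency = 0.1925 × 0.1245 ≈ 0.02397; observed = 8/530 ≈ 0.01509.
Coefficient of coincidence = 0.01509/0.02397 ≈ 0.63.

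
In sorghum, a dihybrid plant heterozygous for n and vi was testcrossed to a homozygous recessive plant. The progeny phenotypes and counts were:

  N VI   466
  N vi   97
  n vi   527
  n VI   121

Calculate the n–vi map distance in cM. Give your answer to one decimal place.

18.0 cM

The two most frequent classes, N VI (466) and n vi (527), are the parental types, so the F1 was N VI / n vi.
The recombinant classes are N vi and n VI: 97 + 121 = 218.
Recombination frequency = 218/1211 = 0.1800 ≈ 18.0%, i.e. 18.0 cM.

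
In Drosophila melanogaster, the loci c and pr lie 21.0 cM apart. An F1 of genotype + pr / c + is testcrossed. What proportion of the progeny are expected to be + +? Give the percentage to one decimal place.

A map distance of 21.0 cM corresponds to a recombination frequency of 0.210.
The F1 is + pr / c +, so + + is a recombinant gamete class with expected frequency r/2 = 0.210/2 = 0.1050.
That is 0.1050 = 10.5% of the progeny.

10.5%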